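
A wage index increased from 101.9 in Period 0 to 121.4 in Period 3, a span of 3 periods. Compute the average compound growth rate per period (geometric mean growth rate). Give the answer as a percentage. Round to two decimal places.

6.01%

Growth factor = (121.4/101.9)^(1/3) = (1.191364)^(1/3) = 1.060103
Growth rate = 1.060103 − 1 = 0.060103 = 6.0103%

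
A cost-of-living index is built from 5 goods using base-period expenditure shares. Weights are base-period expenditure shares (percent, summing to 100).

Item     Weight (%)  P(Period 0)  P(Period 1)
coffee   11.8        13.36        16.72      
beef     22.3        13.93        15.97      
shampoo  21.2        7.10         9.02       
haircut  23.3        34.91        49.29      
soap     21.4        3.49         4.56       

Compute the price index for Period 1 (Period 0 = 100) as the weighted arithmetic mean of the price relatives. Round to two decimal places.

coffee: 11.8 × (16.72/13.36) = 11.8 × 1.251497 = 14.7677
beef: 22.3 × (15.97/13.93) = 22.3 × 1.146447 = 25.5658
shampoo: 21.2 × (9.02/7.10) = 21.2 × 1.270423 = 26.9330
haircut: 23.3 × (49.29/34.91) = 23.3 × 1.411916 = 32.8977
soap: 21.4 × (4.56/3.49) = 21.4 × 1.306590 = 27.9610
Index = Σ wᵢ·(p₁ᵢ/p₀ᵢ) = 14.7677 + 25.5658 + 26.9330 + 32.8977 + 27.9610 = 128.1251

128.13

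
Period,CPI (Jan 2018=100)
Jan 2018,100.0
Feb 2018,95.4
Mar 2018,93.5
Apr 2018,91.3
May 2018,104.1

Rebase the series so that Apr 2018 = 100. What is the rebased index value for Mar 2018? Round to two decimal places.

Rebased(Mar 2018) = 93.5 / 91.3 × 100 = 102.4096

102.41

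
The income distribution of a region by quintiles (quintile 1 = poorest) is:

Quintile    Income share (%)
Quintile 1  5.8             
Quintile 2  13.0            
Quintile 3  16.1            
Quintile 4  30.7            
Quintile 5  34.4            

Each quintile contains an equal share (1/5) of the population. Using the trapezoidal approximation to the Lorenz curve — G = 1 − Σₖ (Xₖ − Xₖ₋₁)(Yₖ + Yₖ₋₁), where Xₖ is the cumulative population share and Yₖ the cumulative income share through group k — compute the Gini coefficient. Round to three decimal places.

Cumulative income shares Yₖ: 0.0580, 0.1880, 0.3490, 0.6560, 1.0000
Σ (Xₖ−Xₖ₋₁)(Yₖ+Yₖ₋₁) = (1/5)(0.0580+0.0000) + (1/5)(0.1880+0.0580) + (1/5)(0.3490+0.1880) + (1/5)(0.6560+0.3490) + (1/5)(1.0000+0.6560)
  = 0.0116 + 0.0492 + 0.1074 + 0.2010 + 0.3312 = 0.7004
G = 1 − 0.7004 = 0.2996

0.300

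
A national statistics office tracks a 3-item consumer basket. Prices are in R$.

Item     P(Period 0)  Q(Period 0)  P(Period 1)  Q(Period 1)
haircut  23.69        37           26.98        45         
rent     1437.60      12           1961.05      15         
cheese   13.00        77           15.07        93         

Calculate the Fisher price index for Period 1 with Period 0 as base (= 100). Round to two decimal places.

Laspeyres component (base-period weights):
ΣP(Period 1)Q(Period 0) = 26.98×37 + 1961.05×12 + 15.07×77 = 998.26 + 23532.6 + 1160.39 = 25691.25
ΣP(Period 0)Q(Period 0) = 23.69×37 + 1437.60×12 + 13.00×77 = 876.53 + 17251.2 + 1001 = 19128.73
L = 25691.25 / 19128.73 × 100 = 134.3071
Paasche component (current-period weights):
ΣP(Period 1)Q(Period 1) = 26.98×45 + 1961.05×15 + 15.07×93 = 1214.1 + 29415.75 + 1401.51 = 32031.36
ΣP(Period 0)Q(Period 1) = 23.69×45 + 1437.60×15 + 13.00×93 = 1066.05 + 21564 + 1209 = 23839.05
P = 32031.36 / 23839.05 × 100 = 134.3651
Fisher = √(L × P) = √(134.3071 × 134.3651) = 134.3361

134.34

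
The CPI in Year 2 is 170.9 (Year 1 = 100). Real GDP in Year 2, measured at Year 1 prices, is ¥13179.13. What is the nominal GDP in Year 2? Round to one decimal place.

Nominal = Real × (Index/100) = 13179.13 × (170.9/100)
        = 13179.13 × 1.709 = 22523.1332

22523.1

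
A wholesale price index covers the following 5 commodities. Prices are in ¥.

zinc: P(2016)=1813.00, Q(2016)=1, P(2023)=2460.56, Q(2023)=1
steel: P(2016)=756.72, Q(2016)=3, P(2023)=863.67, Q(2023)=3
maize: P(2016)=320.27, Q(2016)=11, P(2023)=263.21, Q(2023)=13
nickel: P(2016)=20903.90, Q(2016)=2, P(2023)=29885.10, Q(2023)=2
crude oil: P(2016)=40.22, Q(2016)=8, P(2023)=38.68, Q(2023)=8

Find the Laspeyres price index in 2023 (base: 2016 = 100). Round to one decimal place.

136.8

Laspeyres price index uses base-period quantities as weights.
ΣP(2023)·Q(2016) = 2460.56×1 + 863.67×3 + 263.21×11 + 29885.10×2 + 38.68×8 = 2460.56 + 2591.01 + 2895.31 + 59770.2 + 309.44 = 68026.52
ΣP(2016)·Q(2016) = 1813.00×1 + 756.72×3 + 320.27×11 + 20903.90×2 + 40.22×8 = 1813 + 2270.16 + 3522.97 + 41807.8 + 321.76 = 49735.69
Index = 68026.52 / 49735.69 × 100 = 136.7761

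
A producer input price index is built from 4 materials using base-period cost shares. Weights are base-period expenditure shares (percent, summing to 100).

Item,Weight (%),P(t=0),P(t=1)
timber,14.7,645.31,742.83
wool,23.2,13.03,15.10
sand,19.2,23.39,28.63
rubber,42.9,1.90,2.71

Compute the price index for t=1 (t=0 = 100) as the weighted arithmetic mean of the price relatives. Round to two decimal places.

128.50

timber: 14.7 × (742.83/645.31) = 14.7 × 1.151121 = 16.9215
wool: 23.2 × (15.10/13.03) = 23.2 × 1.158864 = 26.8856
sand: 19.2 × (28.63/23.39) = 19.2 × 1.224027 = 23.5013
rubber: 42.9 × (2.71/1.90) = 42.9 × 1.426316 = 61.1889
Index = Σ wᵢ·(p₁ᵢ/p₀ᵢ) = 16.9215 + 26.8856 + 23.5013 + 61.1889 = 128.4974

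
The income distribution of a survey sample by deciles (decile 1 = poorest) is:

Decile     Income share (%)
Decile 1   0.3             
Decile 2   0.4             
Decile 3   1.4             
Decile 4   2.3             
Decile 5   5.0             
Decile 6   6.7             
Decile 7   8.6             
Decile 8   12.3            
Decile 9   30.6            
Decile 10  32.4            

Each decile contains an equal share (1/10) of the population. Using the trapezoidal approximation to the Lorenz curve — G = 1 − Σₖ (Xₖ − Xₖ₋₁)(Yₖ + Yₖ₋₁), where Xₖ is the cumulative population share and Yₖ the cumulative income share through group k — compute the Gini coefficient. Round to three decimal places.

0.575

Cumulative income shares Yₖ: 0.0030, 0.0070, 0.0210, 0.0440, 0.0940, 0.1610, 0.2470, 0.3700, 0.6760, 1.0000
Σ (Xₖ−Xₖ₋₁)(Yₖ+Yₖ₋₁) = (1/10)(0.0030+0.0000) + (1/10)(0.0070+0.0030) + (1/10)(0.0210+0.0070) + (1/10)(0.0440+0.0210) + (1/10)(0.0940+0.0440) + (1/10)(0.1610+0.0940) + (1/10)(0.2470+0.1610) + (1/10)(0.3700+0.2470) + (1/10)(0.6760+0.3700) + (1/10)(1.0000+0.6760)
  = 0.0003 + 0.0010 + 0.0028 + 0.0065 + 0.0138 + 0.0255 + 0.0408 + 0.0617 + 0.1046 + 0.1676 = 0.4246
G = 1 − 0.4246 = 0.5754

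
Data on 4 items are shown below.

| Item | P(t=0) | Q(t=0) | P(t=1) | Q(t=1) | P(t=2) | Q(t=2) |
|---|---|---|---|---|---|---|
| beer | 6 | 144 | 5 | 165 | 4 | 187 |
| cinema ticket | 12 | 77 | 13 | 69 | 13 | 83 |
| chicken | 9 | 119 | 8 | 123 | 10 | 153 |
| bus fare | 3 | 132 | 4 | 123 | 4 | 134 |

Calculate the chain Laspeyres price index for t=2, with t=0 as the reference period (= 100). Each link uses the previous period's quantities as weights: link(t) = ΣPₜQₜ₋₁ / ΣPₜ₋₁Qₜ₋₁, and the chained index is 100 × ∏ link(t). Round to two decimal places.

Link t=0→t=1:
ΣP(t=1)Q(t=0) = 5×144 + 13×77 + 8×119 + 4×132 = 720 + 1001 + 952 + 528 = 3201
ΣP(t=0)Q(t=0) = 6×144 + 12×77 + 9×119 + 3×132 = 864 + 924 + 1071 + 396 = 3255
link = 3201/3255 = 0.983410
Link t=1→t=2:
ΣP(t=2)Q(t=1) = 4×165 + 13×69 + 10×123 + 4×123 = 660 + 897 + 1230 + 492 = 3279
ΣP(t=1)Q(t=1) = 5×165 + 13×69 + 8×123 + 4×123 = 825 + 897 + 984 + 492 = 3198
link = 3279/3198 = 1.025328
Chained index = 100 × 0.983410 × 1.025328 = 100.8318

100.83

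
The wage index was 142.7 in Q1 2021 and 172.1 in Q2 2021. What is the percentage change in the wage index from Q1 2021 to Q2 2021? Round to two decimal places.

20.60%

Change = (172.1 − 142.7) / 142.7 × 100
       = 29.4 / 142.7 × 100 = 20.6027%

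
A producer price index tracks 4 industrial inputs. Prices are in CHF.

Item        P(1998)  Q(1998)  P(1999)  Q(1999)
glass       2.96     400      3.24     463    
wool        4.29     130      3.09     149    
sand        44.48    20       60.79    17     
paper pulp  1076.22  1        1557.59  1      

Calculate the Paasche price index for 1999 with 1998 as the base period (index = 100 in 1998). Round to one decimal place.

118.5

Paasche price index uses current-period quantities as weights.
ΣP(1999)·Q(1999) = 3.24×463 + 3.09×149 + 60.79×17 + 1557.59×1 = 1500.12 + 460.41 + 1033.43 + 1557.59 = 4551.55
ΣP(1998)·Q(1999) = 2.96×463 + 4.29×149 + 44.48×17 + 1076.22×1 = 1370.48 + 639.21 + 756.16 + 1076.22 = 3842.07
Index = 4551.55 / 3842.07 × 100 = 118.4661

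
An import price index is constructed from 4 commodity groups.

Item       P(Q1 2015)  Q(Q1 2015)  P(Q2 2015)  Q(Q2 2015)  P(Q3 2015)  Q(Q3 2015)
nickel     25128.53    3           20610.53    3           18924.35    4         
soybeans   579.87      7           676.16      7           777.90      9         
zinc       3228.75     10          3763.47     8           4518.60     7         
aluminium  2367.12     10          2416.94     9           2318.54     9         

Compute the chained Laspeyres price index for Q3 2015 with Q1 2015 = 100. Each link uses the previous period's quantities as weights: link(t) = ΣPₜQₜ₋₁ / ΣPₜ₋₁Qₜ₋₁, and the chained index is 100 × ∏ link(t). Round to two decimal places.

Link Q1 2015→Q2 2015:
ΣP(Q2 2015)Q(Q1 2015) = 20610.53×3 + 676.16×7 + 3763.47×10 + 2416.94×10 = 61831.59 + 4733.12 + 37634.7 + 24169.4 = 128368.81
ΣP(Q1 2015)Q(Q1 2015) = 25128.53×3 + 579.87×7 + 3228.75×10 + 2367.12×10 = 75385.59 + 4059.09 + 32287.5 + 23671.2 = 135403.38
link = 128368.81/135403.38 = 0.948047
Link Q2 2015→Q3 2015:
ΣP(Q3 2015)Q(Q2 2015) = 18924.35×3 + 777.90×7 + 4518.60×8 + 2318.54×9 = 56773.05 + 5445.3 + 36148.8 + 20866.86 = 119234.01
ΣP(Q2 2015)Q(Q2 2015) = 20610.53×3 + 676.16×7 + 3763.47×8 + 2416.94×9 = 61831.59 + 4733.12 + 30107.76 + 21752.46 = 118424.93
link = 119234.01/118424.93 = 1.006832
Chained index = 100 × 0.948047 × 1.006832 = 95.4524

95.45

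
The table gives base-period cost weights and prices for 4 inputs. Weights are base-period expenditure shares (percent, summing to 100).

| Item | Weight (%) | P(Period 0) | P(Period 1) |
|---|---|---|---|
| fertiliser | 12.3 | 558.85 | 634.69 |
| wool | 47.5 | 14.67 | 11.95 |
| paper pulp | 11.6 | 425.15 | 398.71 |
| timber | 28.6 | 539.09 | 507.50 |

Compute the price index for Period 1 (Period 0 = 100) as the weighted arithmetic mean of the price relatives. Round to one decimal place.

90.5

fertiliser: 12.3 × (634.69/558.85) = 12.3 × 1.135707 = 13.9692
wool: 47.5 × (11.95/14.67) = 47.5 × 0.814588 = 38.6929
paper pulp: 11.6 × (398.71/425.15) = 11.6 × 0.937810 = 10.8786
timber: 28.6 × (507.50/539.09) = 28.6 × 0.941401 = 26.9241
Index = Σ wᵢ·(p₁ᵢ/p₀ᵢ) = 13.9692 + 38.6929 + 10.8786 + 26.9241 = 90.4648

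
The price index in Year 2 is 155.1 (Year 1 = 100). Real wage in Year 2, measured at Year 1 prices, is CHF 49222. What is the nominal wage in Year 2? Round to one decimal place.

Nominal = Real × (Index/100) = 49222 × (155.1/100)
        = 49222 × 1.551 = 76343.3220

76343.3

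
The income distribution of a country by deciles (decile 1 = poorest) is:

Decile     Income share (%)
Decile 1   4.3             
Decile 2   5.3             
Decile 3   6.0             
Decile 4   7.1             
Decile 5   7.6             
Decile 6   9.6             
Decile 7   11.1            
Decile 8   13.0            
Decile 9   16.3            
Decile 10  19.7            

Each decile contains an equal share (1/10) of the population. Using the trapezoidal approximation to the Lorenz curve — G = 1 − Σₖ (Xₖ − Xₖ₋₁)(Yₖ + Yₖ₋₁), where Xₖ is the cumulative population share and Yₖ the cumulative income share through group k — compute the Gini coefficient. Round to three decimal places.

Cumulative income shares Yₖ: 0.0430, 0.0960, 0.1560, 0.2270, 0.3030, 0.3990, 0.5100, 0.6400, 0.8030, 1.0000
Σ (Xₖ−Xₖ₋₁)(Yₖ+Yₖ₋₁) = (1/10)(0.0430+0.0000) + (1/10)(0.0960+0.0430) + (1/10)(0.1560+0.0960) + (1/10)(0.2270+0.1560) + (1/10)(0.3030+0.2270) + (1/10)(0.3990+0.3030) + (1/10)(0.5100+0.3990) + (1/10)(0.6400+0.5100) + (1/10)(0.8030+0.6400) + (1/10)(1.0000+0.8030)
  = 0.0043 + 0.0139 + 0.0252 + 0.0383 + 0.0530 + 0.0702 + 0.0909 + 0.1150 + 0.1443 + 0.1803 = 0.7354
G = 1 − 0.7354 = 0.2646

0.265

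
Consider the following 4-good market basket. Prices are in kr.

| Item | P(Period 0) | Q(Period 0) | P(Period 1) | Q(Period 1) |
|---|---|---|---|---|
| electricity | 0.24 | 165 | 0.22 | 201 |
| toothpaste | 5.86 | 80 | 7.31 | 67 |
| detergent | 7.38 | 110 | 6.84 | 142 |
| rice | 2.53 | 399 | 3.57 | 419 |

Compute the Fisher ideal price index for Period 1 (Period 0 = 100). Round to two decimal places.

118.91

Laspeyres component (base-period weights):
ΣP(Period 1)Q(Period 0) = 0.22×165 + 7.31×80 + 6.84×110 + 3.57×399 = 36.3 + 584.8 + 752.4 + 1424.43 = 2797.93
ΣP(Period 0)Q(Period 0) = 0.24×165 + 5.86×80 + 7.38×110 + 2.53×399 = 39.6 + 468.8 + 811.8 + 1009.47 = 2329.67
L = 2797.93 / 2329.67 × 100 = 120.0998
Paasche component (current-period weights):
ΣP(Period 1)Q(Period 1) = 0.22×201 + 7.31×67 + 6.84×142 + 3.57×419 = 44.22 + 489.77 + 971.28 + 1495.83 = 3001.1
ΣP(Period 0)Q(Period 1) = 0.24×201 + 5.86×67 + 7.38×142 + 2.53×419 = 48.24 + 392.62 + 1047.96 + 1060.07 = 2548.89
P = 3001.1 / 2548.89 × 100 = 117.7414
Fisher = √(L × P) = √(120.0998 × 117.7414) = 118.9148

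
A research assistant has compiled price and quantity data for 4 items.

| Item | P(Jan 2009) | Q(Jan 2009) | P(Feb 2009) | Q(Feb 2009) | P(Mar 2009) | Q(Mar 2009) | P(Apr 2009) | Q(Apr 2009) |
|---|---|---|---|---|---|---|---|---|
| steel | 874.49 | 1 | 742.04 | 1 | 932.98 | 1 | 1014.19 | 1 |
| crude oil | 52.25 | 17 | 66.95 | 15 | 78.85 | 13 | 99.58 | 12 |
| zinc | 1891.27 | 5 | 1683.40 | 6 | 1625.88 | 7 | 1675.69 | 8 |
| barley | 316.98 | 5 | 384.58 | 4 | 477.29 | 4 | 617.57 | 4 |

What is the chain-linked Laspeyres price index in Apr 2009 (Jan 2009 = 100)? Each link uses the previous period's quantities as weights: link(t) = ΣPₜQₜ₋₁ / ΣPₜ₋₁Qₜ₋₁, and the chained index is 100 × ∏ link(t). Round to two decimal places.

106.38

Link Jan 2009→Feb 2009:
ΣP(Feb 2009)Q(Jan 2009) = 742.04×1 + 66.95×17 + 1683.40×5 + 384.58×5 = 742.04 + 1138.15 + 8417 + 1922.9 = 12220.09
ΣP(Jan 2009)Q(Jan 2009) = 874.49×1 + 52.25×17 + 1891.27×5 + 316.98×5 = 874.49 + 888.25 + 9456.35 + 1584.9 = 12803.99
link = 12220.09/12803.99 = 0.954397
Link Feb 2009→Mar 2009:
ΣP(Mar 2009)Q(Feb 2009) = 932.98×1 + 78.85×15 + 1625.88×6 + 477.29×4 = 932.98 + 1182.75 + 9755.28 + 1909.16 = 13780.17
ΣP(Feb 2009)Q(Feb 2009) = 742.04×1 + 66.95×15 + 1683.40×6 + 384.58×4 = 742.04 + 1004.25 + 10100.4 + 1538.32 = 13385.01
link = 13780.17/13385.01 = 1.029523
Link Mar 2009→Apr 2009:
ΣP(Apr 2009)Q(Mar 2009) = 1014.19×1 + 99.58×13 + 1675.69×7 + 617.57×4 = 1014.19 + 1294.54 + 11729.83 + 2470.28 = 16508.84
ΣP(Mar 2009)Q(Mar 2009) = 932.98×1 + 78.85×13 + 1625.88×7 + 477.29×4 = 932.98 + 1025.05 + 11381.16 + 1909.16 = 15248.35
link = 16508.84/15248.35 = 1.082664
Chained index = 100 × 0.954397 × 1.029523 × 1.082664 = 106.3797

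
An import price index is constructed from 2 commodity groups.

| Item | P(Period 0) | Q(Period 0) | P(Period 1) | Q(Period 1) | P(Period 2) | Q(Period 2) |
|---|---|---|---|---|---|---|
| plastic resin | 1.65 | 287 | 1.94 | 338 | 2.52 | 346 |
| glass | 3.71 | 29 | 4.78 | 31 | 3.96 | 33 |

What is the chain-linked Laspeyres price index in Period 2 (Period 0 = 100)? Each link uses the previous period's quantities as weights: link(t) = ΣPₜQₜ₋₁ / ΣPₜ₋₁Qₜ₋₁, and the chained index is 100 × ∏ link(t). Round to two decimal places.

145.06

Link Period 0→Period 1:
ΣP(Period 1)Q(Period 0) = 1.94×287 + 4.78×29 = 556.78 + 138.62 = 695.4
ΣP(Period 0)Q(Period 0) = 1.65×287 + 3.71×29 = 473.55 + 107.59 = 581.14
link = 695.4/581.14 = 1.196614
Link Period 1→Period 2:
ΣP(Period 2)Q(Period 1) = 2.52×338 + 3.96×31 = 851.76 + 122.76 = 974.52
ΣP(Period 1)Q(Period 1) = 1.94×338 + 4.78×31 = 655.72 + 148.18 = 803.9
link = 974.52/803.9 = 1.212240
Chained index = 100 × 1.196614 × 1.212240 = 145.0583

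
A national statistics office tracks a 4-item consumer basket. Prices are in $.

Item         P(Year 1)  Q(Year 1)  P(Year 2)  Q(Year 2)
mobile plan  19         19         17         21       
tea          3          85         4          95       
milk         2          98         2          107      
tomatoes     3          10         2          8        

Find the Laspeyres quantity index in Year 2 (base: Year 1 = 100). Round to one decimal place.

Laspeyres quantity index uses base-period prices as weights.
ΣP(Year 1)·Q(Year 2) = 19×21 + 3×95 + 2×107 + 3×8 = 399 + 285 + 214 + 24 = 922
ΣP(Year 1)·Q(Year 1) = 19×19 + 3×85 + 2×98 + 3×10 = 361 + 255 + 196 + 30 = 842
Index = 922 / 842 × 100 = 109.5012

109.5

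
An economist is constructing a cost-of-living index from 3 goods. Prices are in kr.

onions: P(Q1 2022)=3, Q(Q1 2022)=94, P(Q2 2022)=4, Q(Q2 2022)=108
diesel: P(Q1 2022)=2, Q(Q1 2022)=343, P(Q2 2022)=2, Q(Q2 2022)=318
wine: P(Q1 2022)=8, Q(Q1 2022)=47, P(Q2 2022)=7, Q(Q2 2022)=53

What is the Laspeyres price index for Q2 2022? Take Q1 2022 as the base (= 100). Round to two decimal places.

103.50

Laspeyres price index uses base-period quantities as weights.
ΣP(Q2 2022)·Q(Q1 2022) = 4×94 + 2×343 + 7×47 = 376 + 686 + 329 = 1391
ΣP(Q1 2022)·Q(Q1 2022) = 3×94 + 2×343 + 8×47 = 282 + 686 + 376 = 1344
Index = 1391 / 1344 × 100 = 103.4970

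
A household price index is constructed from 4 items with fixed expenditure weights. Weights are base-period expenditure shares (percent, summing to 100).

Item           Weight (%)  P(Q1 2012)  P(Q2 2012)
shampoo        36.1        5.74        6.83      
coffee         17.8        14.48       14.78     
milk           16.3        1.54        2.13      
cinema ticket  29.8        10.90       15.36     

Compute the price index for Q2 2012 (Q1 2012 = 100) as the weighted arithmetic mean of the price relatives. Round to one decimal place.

125.7

shampoo: 36.1 × (6.83/5.74) = 36.1 × 1.189895 = 42.9552
coffee: 17.8 × (14.78/14.48) = 17.8 × 1.020718 = 18.1688
milk: 16.3 × (2.13/1.54) = 16.3 × 1.383117 = 22.5448
cinema ticket: 29.8 × (15.36/10.90) = 29.8 × 1.409174 = 41.9934
Index = Σ wᵢ·(p₁ᵢ/p₀ᵢ) = 42.9552 + 18.1688 + 22.5448 + 41.9934 = 125.6622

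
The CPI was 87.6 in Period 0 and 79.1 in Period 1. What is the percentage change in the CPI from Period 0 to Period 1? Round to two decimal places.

Change = (79.1 − 87.6) / 87.6 × 100
       = -8.5 / 87.6 × 100 = -9.7032%

-9.70%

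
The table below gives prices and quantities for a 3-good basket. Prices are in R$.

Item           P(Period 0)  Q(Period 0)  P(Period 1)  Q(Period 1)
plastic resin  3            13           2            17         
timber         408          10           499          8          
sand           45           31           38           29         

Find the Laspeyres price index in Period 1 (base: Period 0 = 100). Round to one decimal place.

112.3

Laspeyres price index uses base-period quantities as weights.
ΣP(Period 1)·Q(Period 0) = 2×13 + 499×10 + 38×31 = 26 + 4990 + 1178 = 6194
ΣP(Period 0)·Q(Period 0) = 3×13 + 408×10 + 45×31 = 39 + 4080 + 1395 = 5514
Index = 6194 / 5514 × 100 = 112.3322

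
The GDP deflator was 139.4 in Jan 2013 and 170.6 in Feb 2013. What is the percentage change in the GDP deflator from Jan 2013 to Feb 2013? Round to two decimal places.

Change = (170.6 − 139.4) / 139.4 × 100
       = 31.2 / 139.4 × 100 = 22.3816%

22.38%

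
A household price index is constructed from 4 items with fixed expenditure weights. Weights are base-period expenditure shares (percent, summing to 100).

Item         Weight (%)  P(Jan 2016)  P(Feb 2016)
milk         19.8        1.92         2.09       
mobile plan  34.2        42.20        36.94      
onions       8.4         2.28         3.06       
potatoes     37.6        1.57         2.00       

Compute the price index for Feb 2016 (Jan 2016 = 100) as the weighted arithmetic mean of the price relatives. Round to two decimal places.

milk: 19.8 × (2.09/1.92) = 19.8 × 1.088542 = 21.5531
mobile plan: 34.2 × (36.94/42.20) = 34.2 × 0.875355 = 29.9372
onions: 8.4 × (3.06/2.28) = 8.4 × 1.342105 = 11.2737
potatoes: 37.6 × (2.00/1.57) = 37.6 × 1.273885 = 47.8981
Index = Σ wᵢ·(p₁ᵢ/p₀ᵢ) = 21.5531 + 29.9372 + 11.2737 + 47.8981 = 110.6621

110.66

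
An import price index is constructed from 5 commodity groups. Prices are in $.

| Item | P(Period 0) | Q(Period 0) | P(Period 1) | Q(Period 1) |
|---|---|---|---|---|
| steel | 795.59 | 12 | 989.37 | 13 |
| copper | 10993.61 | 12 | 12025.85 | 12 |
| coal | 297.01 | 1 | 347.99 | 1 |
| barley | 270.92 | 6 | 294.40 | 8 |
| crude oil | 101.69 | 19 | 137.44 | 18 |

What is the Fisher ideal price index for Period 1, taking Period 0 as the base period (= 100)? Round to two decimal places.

Laspeyres component (base-period weights):
ΣP(Period 1)Q(Period 0) = 989.37×12 + 12025.85×12 + 347.99×1 + 294.40×6 + 137.44×19 = 11872.44 + 144310.2 + 347.99 + 1766.4 + 2611.36 = 160908.39
ΣP(Period 0)Q(Period 0) = 795.59×12 + 10993.61×12 + 297.01×1 + 270.92×6 + 101.69×19 = 9547.08 + 131923.32 + 297.01 + 1625.52 + 1932.11 = 145325.04
L = 160908.39 / 145325.04 × 100 = 110.7231
Paasche component (current-period weights):
ΣP(Period 1)Q(Period 1) = 989.37×13 + 12025.85×12 + 347.99×1 + 294.40×8 + 137.44×18 = 12861.81 + 144310.2 + 347.99 + 2355.2 + 2473.92 = 162349.12
ΣP(Period 0)Q(Period 1) = 795.59×13 + 10993.61×12 + 297.01×1 + 270.92×8 + 101.69×18 = 10342.67 + 131923.32 + 297.01 + 2167.36 + 1830.42 = 146560.78
P = 162349.12 / 146560.78 × 100 = 110.7726
Fisher = √(L × P) = √(110.7231 × 110.7726) = 110.7478

110.75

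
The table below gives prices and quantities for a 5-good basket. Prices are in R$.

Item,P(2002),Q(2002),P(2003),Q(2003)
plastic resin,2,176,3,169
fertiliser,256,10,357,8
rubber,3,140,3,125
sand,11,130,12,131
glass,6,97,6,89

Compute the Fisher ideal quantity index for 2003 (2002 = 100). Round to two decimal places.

88.18

Laspeyres component (base-period weights):
ΣP(2002)Q(2003) = 2×169 + 256×8 + 3×125 + 11×131 + 6×89 = 338 + 2048 + 375 + 1441 + 534 = 4736
ΣP(2002)Q(2002) = 2×176 + 256×10 + 3×140 + 11×130 + 6×97 = 352 + 2560 + 420 + 1430 + 582 = 5344
L = 4736 / 5344 × 100 = 88.6228
Paasche component (current-period weights):
ΣP(2003)Q(2003) = 3×169 + 357×8 + 3×125 + 12×131 + 6×89 = 507 + 2856 + 375 + 1572 + 534 = 5844
ΣP(2003)Q(2002) = 3×176 + 357×10 + 3×140 + 12×130 + 6×97 = 528 + 3570 + 420 + 1560 + 582 = 6660
P = 5844 / 6660 × 100 = 87.7477
Fisher = √(L × P) = √(88.6228 × 87.7477) = 88.1842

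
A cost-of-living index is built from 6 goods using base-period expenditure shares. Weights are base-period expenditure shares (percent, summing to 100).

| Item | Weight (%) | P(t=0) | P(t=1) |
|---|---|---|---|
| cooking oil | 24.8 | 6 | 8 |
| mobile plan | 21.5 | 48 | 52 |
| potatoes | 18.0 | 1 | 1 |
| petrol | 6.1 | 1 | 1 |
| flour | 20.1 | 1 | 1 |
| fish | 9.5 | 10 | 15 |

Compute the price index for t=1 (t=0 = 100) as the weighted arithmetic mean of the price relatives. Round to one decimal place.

cooking oil: 24.8 × (8/6) = 24.8 × 1.333333 = 33.0667
mobile plan: 21.5 × (52/48) = 21.5 × 1.083333 = 23.2917
potatoes: 18.0 × (1/1) = 18.0 × 1.000000 = 18.0000
petrol: 6.1 × (1/1) = 6.1 × 1.000000 = 6.1000
flour: 20.1 × (1/1) = 20.1 × 1.000000 = 20.1000
fish: 9.5 × (15/10) = 9.5 × 1.500000 = 14.2500
Index = Σ wᵢ·(p₁ᵢ/p₀ᵢ) = 33.0667 + 23.2917 + 18.0000 + 6.1000 + 20.1000 + 14.2500 = 114.8083

114.8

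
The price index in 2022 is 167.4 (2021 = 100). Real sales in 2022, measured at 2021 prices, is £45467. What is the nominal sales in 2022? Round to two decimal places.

Nominal = Real × (Index/100) = 45467 × (167.4/100)
        = 45467 × 1.674 = 76111.7580

76111.76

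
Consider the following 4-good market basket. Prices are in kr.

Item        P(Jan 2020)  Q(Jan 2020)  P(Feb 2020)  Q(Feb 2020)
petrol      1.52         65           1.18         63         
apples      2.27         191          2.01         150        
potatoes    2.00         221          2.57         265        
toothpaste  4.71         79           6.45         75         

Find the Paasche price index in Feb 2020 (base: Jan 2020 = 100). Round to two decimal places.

Paasche price index uses current-period quantities as weights.
ΣP(Feb 2020)·Q(Feb 2020) = 1.18×63 + 2.01×150 + 2.57×265 + 6.45×75 = 74.34 + 301.5 + 681.05 + 483.75 = 1540.64
ΣP(Jan 2020)·Q(Feb 2020) = 1.52×63 + 2.27×150 + 2.00×265 + 4.71×75 = 95.76 + 340.5 + 530 + 353.25 = 1319.51
Index = 1540.64 / 1319.51 × 100 = 116.7585

116.76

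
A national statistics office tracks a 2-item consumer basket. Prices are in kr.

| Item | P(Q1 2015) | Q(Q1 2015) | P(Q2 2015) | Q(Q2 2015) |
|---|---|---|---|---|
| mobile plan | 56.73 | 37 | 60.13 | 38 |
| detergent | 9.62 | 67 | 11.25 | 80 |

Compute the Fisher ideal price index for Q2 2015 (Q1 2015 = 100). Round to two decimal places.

108.72

Laspeyres component (base-period weights):
ΣP(Q2 2015)Q(Q1 2015) = 60.13×37 + 11.25×67 = 2224.81 + 753.75 = 2978.56
ΣP(Q1 2015)Q(Q1 2015) = 56.73×37 + 9.62×67 = 2099.01 + 644.54 = 2743.55
L = 2978.56 / 2743.55 × 100 = 108.5659
Paasche component (current-period weights):
ΣP(Q2 2015)Q(Q2 2015) = 60.13×38 + 11.25×80 = 2284.94 + 900 = 3184.94
ΣP(Q1 2015)Q(Q2 2015) = 56.73×38 + 9.62×80 = 2155.74 + 769.6 = 2925.34
P = 3184.94 / 2925.34 × 100 = 108.8742
Fisher = √(L × P) = √(108.5659 × 108.8742) = 108.7199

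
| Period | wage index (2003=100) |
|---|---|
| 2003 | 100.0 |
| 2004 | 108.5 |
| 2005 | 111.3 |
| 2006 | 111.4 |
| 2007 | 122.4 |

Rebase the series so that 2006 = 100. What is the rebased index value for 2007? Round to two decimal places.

Rebased(2007) = 122.4 / 111.4 × 100 = 109.8743

109.87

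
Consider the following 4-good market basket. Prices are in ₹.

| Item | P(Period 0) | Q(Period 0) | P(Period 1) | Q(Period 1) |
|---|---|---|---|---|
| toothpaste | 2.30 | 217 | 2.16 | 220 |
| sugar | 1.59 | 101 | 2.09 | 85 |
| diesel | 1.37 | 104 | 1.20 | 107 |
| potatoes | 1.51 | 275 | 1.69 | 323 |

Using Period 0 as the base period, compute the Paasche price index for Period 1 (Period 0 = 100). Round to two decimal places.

Paasche price index uses current-period quantities as weights.
ΣP(Period 1)·Q(Period 1) = 2.16×220 + 2.09×85 + 1.20×107 + 1.69×323 = 475.2 + 177.65 + 128.4 + 545.87 = 1327.12
ΣP(Period 0)·Q(Period 1) = 2.30×220 + 1.59×85 + 1.37×107 + 1.51×323 = 506 + 135.15 + 146.59 + 487.73 = 1275.47
Index = 1327.12 / 1275.47 × 100 = 104.0495

104.05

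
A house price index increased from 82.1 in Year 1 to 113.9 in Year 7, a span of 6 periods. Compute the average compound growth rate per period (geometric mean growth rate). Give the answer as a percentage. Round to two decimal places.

Growth factor = (113.9/82.1)^(1/6) = (1.387333)^(1/6) = 1.056080
Growth rate = 1.056080 − 1 = 0.056080 = 5.6080%

5.61%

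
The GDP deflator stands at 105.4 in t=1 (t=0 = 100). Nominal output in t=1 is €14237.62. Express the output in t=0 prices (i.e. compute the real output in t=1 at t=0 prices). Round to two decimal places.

Real = Nominal ÷ (Index/100) = 14237.62 ÷ (105.4/100)
     = 14237.62 ÷ 1.054 = 13508.1784

13508.18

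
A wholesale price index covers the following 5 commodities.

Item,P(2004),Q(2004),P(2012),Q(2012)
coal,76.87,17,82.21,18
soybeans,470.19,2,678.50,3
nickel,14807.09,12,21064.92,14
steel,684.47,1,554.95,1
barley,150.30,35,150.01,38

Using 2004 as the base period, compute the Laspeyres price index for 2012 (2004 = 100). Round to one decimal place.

Laspeyres price index uses base-period quantities as weights.
ΣP(2012)·Q(2004) = 82.21×17 + 678.50×2 + 21064.92×12 + 554.95×1 + 150.01×35 = 1397.57 + 1357 + 252779.04 + 554.95 + 5250.35 = 261338.91
ΣP(2004)·Q(2004) = 76.87×17 + 470.19×2 + 14807.09×12 + 684.47×1 + 150.30×35 = 1306.79 + 940.38 + 177685.08 + 684.47 + 5260.5 = 185877.22
Index = 261338.91 / 185877.22 × 100 = 140.5976

140.6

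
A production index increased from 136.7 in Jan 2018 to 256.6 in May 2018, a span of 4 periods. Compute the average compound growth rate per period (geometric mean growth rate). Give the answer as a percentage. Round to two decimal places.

17.05%

Growth factor = (256.6/136.7)^(1/4) = (1.877103)^(1/4) = 1.170502
Growth rate = 1.170502 − 1 = 0.170502 = 17.0502%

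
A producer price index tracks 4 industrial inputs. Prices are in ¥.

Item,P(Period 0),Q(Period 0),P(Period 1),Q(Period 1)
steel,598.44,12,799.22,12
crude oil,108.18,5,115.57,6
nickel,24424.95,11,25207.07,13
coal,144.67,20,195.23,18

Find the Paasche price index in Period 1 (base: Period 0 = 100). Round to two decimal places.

Paasche price index uses current-period quantities as weights.
ΣP(Period 1)·Q(Period 1) = 799.22×12 + 115.57×6 + 25207.07×13 + 195.23×18 = 9590.64 + 693.42 + 327691.91 + 3514.14 = 341490.11
ΣP(Period 0)·Q(Period 1) = 598.44×12 + 108.18×6 + 24424.95×13 + 144.67×18 = 7181.28 + 649.08 + 317524.35 + 2604.06 = 327958.77
Index = 341490.11 / 327958.77 × 100 = 104.1259

104.13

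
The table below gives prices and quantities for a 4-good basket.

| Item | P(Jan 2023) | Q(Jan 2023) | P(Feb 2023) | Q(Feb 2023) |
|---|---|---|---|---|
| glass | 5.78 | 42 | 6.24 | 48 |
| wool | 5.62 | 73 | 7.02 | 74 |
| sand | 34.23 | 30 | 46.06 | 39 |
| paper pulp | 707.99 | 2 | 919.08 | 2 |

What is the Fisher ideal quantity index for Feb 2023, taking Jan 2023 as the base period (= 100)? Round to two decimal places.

Laspeyres component (base-period weights):
ΣP(Jan 2023)Q(Feb 2023) = 5.78×48 + 5.62×74 + 34.23×39 + 707.99×2 = 277.44 + 415.88 + 1334.97 + 1415.98 = 3444.27
ΣP(Jan 2023)Q(Jan 2023) = 5.78×42 + 5.62×73 + 34.23×30 + 707.99×2 = 242.76 + 410.26 + 1026.9 + 1415.98 = 3095.9
L = 3444.27 / 3095.9 × 100 = 111.2526
Paasche component (current-period weights):
ΣP(Feb 2023)Q(Feb 2023) = 6.24×48 + 7.02×74 + 46.06×39 + 919.08×2 = 299.52 + 519.48 + 1796.34 + 1838.16 = 4453.5
ΣP(Feb 2023)Q(Jan 2023) = 6.24×42 + 7.02×73 + 46.06×30 + 919.08×2 = 262.08 + 512.46 + 1381.8 + 1838.16 = 3994.5
P = 4453.5 / 3994.5 × 100 = 111.4908
Fisher = √(L × P) = √(111.2526 × 111.4908) = 111.3716

111.37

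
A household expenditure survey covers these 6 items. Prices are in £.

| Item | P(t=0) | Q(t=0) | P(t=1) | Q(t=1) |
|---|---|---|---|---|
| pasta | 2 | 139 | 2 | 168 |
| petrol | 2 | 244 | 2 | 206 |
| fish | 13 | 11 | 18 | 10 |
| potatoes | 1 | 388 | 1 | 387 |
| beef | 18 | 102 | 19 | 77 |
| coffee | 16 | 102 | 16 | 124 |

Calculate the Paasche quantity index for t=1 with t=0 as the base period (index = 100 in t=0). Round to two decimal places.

96.75

Paasche quantity index uses current-period prices as weights.
ΣP(t=1)·Q(t=1) = 2×168 + 2×206 + 18×10 + 1×387 + 19×77 + 16×124 = 336 + 412 + 180 + 387 + 1463 + 1984 = 4762
ΣP(t=1)·Q(t=0) = 2×139 + 2×244 + 18×11 + 1×388 + 19×102 + 16×102 = 278 + 488 + 198 + 388 + 1938 + 1632 = 4922
Index = 4762 / 4922 × 100 = 96.7493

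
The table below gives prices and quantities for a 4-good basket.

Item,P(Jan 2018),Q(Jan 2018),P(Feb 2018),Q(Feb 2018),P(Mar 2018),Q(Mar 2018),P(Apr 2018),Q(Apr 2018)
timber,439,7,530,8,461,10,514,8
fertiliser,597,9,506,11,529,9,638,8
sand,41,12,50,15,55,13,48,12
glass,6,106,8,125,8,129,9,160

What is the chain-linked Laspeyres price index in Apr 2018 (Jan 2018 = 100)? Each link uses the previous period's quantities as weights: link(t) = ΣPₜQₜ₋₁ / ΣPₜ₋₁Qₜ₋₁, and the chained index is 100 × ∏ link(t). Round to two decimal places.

Link Jan 2018→Feb 2018:
ΣP(Feb 2018)Q(Jan 2018) = 530×7 + 506×9 + 50×12 + 8×106 = 3710 + 4554 + 600 + 848 = 9712
ΣP(Jan 2018)Q(Jan 2018) = 439×7 + 597×9 + 41×12 + 6×106 = 3073 + 5373 + 492 + 636 = 9574
link = 9712/9574 = 1.014414
Link Feb 2018→Mar 2018:
ΣP(Mar 2018)Q(Feb 2018) = 461×8 + 529×11 + 55×15 + 8×125 = 3688 + 5819 + 825 + 1000 = 11332
ΣP(Feb 2018)Q(Feb 2018) = 530×8 + 506×11 + 50×15 + 8×125 = 4240 + 5566 + 750 + 1000 = 11556
link = 11332/11556 = 0.980616
Link Mar 2018→Apr 2018:
ΣP(Apr 2018)Q(Mar 2018) = 514×10 + 638×9 + 48×13 + 9×129 = 5140 + 5742 + 624 + 1161 = 12667
ΣP(Mar 2018)Q(Mar 2018) = 461×10 + 529×9 + 55×13 + 8×129 = 4610 + 4761 + 715 + 1032 = 11118
link = 12667/11118 = 1.139324
Chained index = 100 × 1.014414 × 0.980616 × 1.139324 = 113.3343

113.33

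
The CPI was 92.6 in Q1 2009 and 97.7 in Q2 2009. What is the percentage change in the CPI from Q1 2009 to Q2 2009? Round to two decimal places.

Change = (97.7 − 92.6) / 92.6 × 100
       = 5.1 / 92.6 × 100 = 5.5076%

5.51%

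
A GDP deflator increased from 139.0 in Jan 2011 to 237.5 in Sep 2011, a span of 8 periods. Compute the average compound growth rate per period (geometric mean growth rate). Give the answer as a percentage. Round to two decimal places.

6.93%

Growth factor = (237.5/139.0)^(1/8) = (1.708633)^(1/8) = 1.069255
Growth rate = 1.069255 − 1 = 0.069255 = 6.9255%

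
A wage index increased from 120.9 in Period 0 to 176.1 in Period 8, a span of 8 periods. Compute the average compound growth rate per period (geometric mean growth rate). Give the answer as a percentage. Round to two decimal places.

Growth factor = (176.1/120.9)^(1/8) = (1.456576)^(1/8) = 1.048134
Growth rate = 1.048134 − 1 = 0.048134 = 4.8134%

4.81%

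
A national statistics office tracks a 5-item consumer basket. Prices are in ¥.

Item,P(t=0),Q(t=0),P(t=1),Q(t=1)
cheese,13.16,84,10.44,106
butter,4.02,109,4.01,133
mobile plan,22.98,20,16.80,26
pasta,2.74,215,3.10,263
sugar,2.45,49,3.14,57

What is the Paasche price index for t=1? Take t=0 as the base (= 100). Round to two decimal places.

90.66

Paasche price index uses current-period quantities as weights.
ΣP(t=1)·Q(t=1) = 10.44×106 + 4.01×133 + 16.80×26 + 3.10×263 + 3.14×57 = 1106.64 + 533.33 + 436.8 + 815.3 + 178.98 = 3071.05
ΣP(t=0)·Q(t=1) = 13.16×106 + 4.02×133 + 22.98×26 + 2.74×263 + 2.45×57 = 1394.96 + 534.66 + 597.48 + 720.62 + 139.65 = 3387.37
Index = 3071.05 / 3387.37 × 100 = 90.6618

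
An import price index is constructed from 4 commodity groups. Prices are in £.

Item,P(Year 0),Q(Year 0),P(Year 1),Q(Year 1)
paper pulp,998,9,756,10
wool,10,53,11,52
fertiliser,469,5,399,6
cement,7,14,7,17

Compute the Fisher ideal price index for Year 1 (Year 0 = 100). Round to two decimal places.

79.27

Laspeyres component (base-period weights):
ΣP(Year 1)Q(Year 0) = 756×9 + 11×53 + 399×5 + 7×14 = 6804 + 583 + 1995 + 98 = 9480
ΣP(Year 0)Q(Year 0) = 998×9 + 10×53 + 469×5 + 7×14 = 8982 + 530 + 2345 + 98 = 11955
L = 9480 / 11955 × 100 = 79.2974
Paasche component (current-period weights):
ΣP(Year 1)Q(Year 1) = 756×10 + 11×52 + 399×6 + 7×17 = 7560 + 572 + 2394 + 119 = 10645
ΣP(Year 0)Q(Year 1) = 998×10 + 10×52 + 469×6 + 7×17 = 9980 + 520 + 2814 + 119 = 13433
P = 10645 / 13433 × 100 = 79.2451
Fisher = √(L × P) = √(79.2974 × 79.2451) = 79.2712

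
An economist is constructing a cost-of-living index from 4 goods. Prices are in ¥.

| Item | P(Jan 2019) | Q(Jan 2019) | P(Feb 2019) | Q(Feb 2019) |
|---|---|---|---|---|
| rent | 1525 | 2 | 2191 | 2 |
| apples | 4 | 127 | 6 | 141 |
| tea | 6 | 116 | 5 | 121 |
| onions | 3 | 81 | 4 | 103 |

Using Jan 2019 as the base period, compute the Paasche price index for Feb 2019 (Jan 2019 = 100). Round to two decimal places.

Paasche price index uses current-period quantities as weights.
ΣP(Feb 2019)·Q(Feb 2019) = 2191×2 + 6×141 + 5×121 + 4×103 = 4382 + 846 + 605 + 412 = 6245
ΣP(Jan 2019)·Q(Feb 2019) = 1525×2 + 4×141 + 6×121 + 3×103 = 3050 + 564 + 726 + 309 = 4649
Index = 6245 / 4649 × 100 = 134.3300

134.33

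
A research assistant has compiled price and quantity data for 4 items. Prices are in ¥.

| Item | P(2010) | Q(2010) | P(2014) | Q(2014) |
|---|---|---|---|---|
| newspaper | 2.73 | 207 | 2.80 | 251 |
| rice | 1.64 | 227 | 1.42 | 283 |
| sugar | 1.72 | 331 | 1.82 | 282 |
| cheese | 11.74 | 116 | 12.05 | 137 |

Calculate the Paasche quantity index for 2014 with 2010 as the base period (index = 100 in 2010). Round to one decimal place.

Paasche quantity index uses current-period prices as weights.
ΣP(2014)·Q(2014) = 2.80×251 + 1.42×283 + 1.82×282 + 12.05×137 = 702.8 + 401.86 + 513.24 + 1650.85 = 3268.75
ΣP(2014)·Q(2010) = 2.80×207 + 1.42×227 + 1.82×331 + 12.05×116 = 579.6 + 322.34 + 602.42 + 1397.8 = 2902.16
Index = 3268.75 / 2902.16 × 100 = 112.6316

112.6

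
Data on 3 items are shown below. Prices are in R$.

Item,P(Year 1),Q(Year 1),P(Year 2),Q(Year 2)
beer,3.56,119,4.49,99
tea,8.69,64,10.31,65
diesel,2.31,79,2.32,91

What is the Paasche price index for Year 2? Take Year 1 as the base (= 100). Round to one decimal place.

117.6

Paasche price index uses current-period quantities as weights.
ΣP(Year 2)·Q(Year 2) = 4.49×99 + 10.31×65 + 2.32×91 = 444.51 + 670.15 + 211.12 = 1325.78
ΣP(Year 1)·Q(Year 2) = 3.56×99 + 8.69×65 + 2.31×91 = 352.44 + 564.85 + 210.21 = 1127.5
Index = 1325.78 / 1127.5 × 100 = 117.5858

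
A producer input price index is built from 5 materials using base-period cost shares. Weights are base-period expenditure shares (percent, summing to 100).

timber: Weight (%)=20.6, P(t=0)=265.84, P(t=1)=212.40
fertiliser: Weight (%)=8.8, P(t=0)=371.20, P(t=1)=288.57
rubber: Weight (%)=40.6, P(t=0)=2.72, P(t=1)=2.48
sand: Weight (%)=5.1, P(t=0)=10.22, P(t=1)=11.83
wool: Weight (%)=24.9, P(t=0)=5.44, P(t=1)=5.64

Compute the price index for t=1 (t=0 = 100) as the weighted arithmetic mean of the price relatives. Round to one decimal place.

timber: 20.6 × (212.40/265.84) = 20.6 × 0.798977 = 16.4589
fertiliser: 8.8 × (288.57/371.20) = 8.8 × 0.777398 = 6.8411
rubber: 40.6 × (2.48/2.72) = 40.6 × 0.911765 = 37.0176
sand: 5.1 × (11.83/10.22) = 5.1 × 1.157534 = 5.9034
wool: 24.9 × (5.64/5.44) = 24.9 × 1.036765 = 25.8154
Index = Σ wᵢ·(p₁ᵢ/p₀ᵢ) = 16.4589 + 6.8411 + 37.0176 + 5.9034 + 25.8154 = 92.0365

92.0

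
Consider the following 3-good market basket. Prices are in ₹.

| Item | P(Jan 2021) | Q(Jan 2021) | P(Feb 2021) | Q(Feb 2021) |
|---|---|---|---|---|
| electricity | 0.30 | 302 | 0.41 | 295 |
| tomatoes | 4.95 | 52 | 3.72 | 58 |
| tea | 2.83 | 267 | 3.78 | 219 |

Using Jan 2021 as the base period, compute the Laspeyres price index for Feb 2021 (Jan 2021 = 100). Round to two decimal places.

120.20

Laspeyres price index uses base-period quantities as weights.
ΣP(Feb 2021)·Q(Jan 2021) = 0.41×302 + 3.72×52 + 3.78×267 = 123.82 + 193.44 + 1009.26 = 1326.52
ΣP(Jan 2021)·Q(Jan 2021) = 0.30×302 + 4.95×52 + 2.83×267 = 90.6 + 257.4 + 755.61 = 1103.61
Index = 1326.52 / 1103.61 × 100 = 120.1983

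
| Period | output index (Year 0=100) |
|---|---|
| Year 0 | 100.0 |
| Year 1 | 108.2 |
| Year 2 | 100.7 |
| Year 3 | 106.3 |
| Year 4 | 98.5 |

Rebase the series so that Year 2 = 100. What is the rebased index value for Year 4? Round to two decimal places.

Rebased(Year 4) = 98.5 / 100.7 × 100 = 97.8153

97.82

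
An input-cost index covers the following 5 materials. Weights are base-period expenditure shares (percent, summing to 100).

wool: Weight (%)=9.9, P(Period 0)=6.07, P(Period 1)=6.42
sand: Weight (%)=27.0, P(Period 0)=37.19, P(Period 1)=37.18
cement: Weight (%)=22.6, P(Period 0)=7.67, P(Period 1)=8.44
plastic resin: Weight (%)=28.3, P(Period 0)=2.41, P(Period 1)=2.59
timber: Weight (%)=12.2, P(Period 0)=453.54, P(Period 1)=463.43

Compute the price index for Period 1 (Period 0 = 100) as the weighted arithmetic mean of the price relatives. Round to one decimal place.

105.2

wool: 9.9 × (6.42/6.07) = 9.9 × 1.057661 = 10.4708
sand: 27.0 × (37.18/37.19) = 27.0 × 0.999731 = 26.9927
cement: 22.6 × (8.44/7.67) = 22.6 × 1.100391 = 24.8688
plastic resin: 28.3 × (2.59/2.41) = 28.3 × 1.074689 = 30.4137
timber: 12.2 × (463.43/453.54) = 12.2 × 1.021806 = 12.4660
Index = Σ wᵢ·(p₁ᵢ/p₀ᵢ) = 10.4708 + 26.9927 + 24.8688 + 30.4137 + 12.4660 = 105.2121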